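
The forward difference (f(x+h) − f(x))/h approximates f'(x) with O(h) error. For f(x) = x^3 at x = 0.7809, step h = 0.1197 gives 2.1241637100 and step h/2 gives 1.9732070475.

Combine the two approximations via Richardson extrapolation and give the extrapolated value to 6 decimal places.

Leading term ∝ h^1; use weight 2 = 2^1.
2*1.9732070475 = 3.9464140950; 3.9464140950 − 2.1241637100 = 1.8222503850
Divide by 2^1 − 1 = 1.
(2*1.9732070475 − 2.1241637100)/(2 − 1) = 1.8222503850

1.822250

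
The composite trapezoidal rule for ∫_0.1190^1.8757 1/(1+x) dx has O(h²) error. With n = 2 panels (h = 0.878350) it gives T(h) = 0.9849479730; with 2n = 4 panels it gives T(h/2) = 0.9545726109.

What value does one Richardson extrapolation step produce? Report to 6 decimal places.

Order 2 gives 2^r = 4 and 2^r − 1 = 3.
4·0.9545726109 = 3.8182904436; subtract 0.9849479730 → 2.8333424706
Denominator 4 − 1 = 3.
R = 2.8333424706/3 = 0.9444474902

0.944447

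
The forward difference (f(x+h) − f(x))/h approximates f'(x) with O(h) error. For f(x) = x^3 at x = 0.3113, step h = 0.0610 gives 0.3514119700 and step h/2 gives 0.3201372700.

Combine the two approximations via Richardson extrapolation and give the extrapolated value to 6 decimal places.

0.288863

r = 1: numerator weight 2, denominator 1.
Numerator 2 × A(h/2) − A(h) = 2 × 0.3201372700 − 0.3514119700 = 0.2888625700
Denominator 2 − 1 = 1.
(2 × 0.3201372700 − 0.3514119700)/(2 − 1) = 0.2888625700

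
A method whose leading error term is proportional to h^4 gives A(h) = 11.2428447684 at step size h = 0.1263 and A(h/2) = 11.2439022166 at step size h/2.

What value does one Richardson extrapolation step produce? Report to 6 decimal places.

Order 4 gives 2^r = 16 and 2^r − 1 = 15.
Numerator 16·A(h/2) − A(h) = 16·11.2439022166 − 11.2428447684 = 168.6595906972
Denominator 16 − 1 = 15.
168.6595906972 ÷ 15 = 11.2439727131
Shift from A(h/2): +0.0000704965.

11.243973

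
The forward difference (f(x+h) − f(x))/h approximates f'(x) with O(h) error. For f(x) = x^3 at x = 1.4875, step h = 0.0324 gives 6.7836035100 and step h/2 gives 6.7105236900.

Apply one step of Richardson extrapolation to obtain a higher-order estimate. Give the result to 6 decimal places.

6.637444

With r = 1 the leading error scales as h^1, so the weight is 2^1 = 2.
2^1 × A(h/2) = 13.4210473800; minus A(h) gives 6.6374438700.
6.6374438700 ÷ 1 = 6.6374438700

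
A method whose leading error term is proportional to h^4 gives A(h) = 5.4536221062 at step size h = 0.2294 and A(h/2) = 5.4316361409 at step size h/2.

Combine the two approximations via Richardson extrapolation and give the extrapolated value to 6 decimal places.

The method has order 4: 2^4 = 16.
Numerator 16*A(h/2) − A(h) = 16*5.4316361409 − 5.4536221062 = 81.4525561482
Denominator 16 − 1 = 15.
Result: 5.4301704099
Correction |R − A(h/2)| = 1.466e-03; gap |A(h/2) − A(h)| = 2.199e-02.

5.430170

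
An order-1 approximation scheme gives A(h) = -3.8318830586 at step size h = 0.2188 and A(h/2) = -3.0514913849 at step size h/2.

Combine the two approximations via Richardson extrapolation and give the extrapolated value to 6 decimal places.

-2.271100

Error is O(h^1); halving h shrinks it by 2^1 = 2.
2*(-3.0514913849) − (-3.8318830586) = -2.2710997112
Divide by 2^1 − 1 = 1.
So the Richardson estimate is -2.2710997112.
Shift from A(h/2): +0.7803916737.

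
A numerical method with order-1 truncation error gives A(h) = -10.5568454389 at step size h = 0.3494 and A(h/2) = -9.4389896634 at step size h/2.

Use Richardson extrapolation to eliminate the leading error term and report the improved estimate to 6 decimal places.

The method has order 1: 2^1 = 2.
Top: 2(-9.4389896634) − (-10.5568454389) = -8.3211338879
Denominator 2 − 1 = 1.
Result: -8.3211338879

-8.321134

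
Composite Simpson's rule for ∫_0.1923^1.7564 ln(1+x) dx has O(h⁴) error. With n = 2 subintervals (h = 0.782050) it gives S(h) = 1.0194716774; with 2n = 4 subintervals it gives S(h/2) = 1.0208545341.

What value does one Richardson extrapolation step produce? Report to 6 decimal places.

1.020947

Order 4 gives 2^r = 16 and 2^r − 1 = 15.
A(h/2) − A(h) = 1.0208545341 − 1.0194716774 = 0.0013828567
Divide by 2^4 − 1 = 15: 0.0013828567/15 = 0.0000921904
R = 1.0208545341 + 0.0000921904 = 1.0209467245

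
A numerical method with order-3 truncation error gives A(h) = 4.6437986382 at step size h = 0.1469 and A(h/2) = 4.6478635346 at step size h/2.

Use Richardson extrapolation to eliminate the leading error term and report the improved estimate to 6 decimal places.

4.648444

Method order is 3; weight 2^3 = 8.
8*4.6478635346 = 37.1829082768; subtract 4.6437986382 → 32.5391096386
Denominator 8 − 1 = 7.
So the Richardson estimate is 4.6484442341.
Shift from A(h/2): +0.0005806995.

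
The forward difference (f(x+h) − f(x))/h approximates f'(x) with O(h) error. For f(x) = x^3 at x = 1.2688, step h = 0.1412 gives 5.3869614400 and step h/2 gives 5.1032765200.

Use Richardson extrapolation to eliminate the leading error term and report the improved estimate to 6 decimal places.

Method order is 1; weight 2^1 = 2.
Top: 2(5.1032765200) − (5.3869614400) = 4.8195916000
Denominator 2 − 1 = 1.
Result: 4.8195916000

4.819592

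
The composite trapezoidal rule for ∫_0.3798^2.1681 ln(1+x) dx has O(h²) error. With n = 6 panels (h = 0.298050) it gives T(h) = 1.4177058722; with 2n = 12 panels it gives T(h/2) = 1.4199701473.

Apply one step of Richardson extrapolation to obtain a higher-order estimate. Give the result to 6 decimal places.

The method has order 2: 2^2 = 4.
4*1.4199701473 − 1.4177058722 = 4.2621747170
Extrapolated: 4.2621747170 / 3 = 1.4207249057
Gap between inputs: 2.264e-03; correction applied: +0.0007547584.

1.420725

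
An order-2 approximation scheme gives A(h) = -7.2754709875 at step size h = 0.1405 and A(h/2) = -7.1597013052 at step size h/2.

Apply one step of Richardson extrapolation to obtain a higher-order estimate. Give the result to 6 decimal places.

Error is O(h^2); halving h shrinks it by 2^2 = 4.
2^2*A(h/2) = -28.6388052208; minus A(h) gives -21.3633342333.
Divide by 2^2 − 1 = 3.
(4*(-7.1597013052) − (-7.2754709875))/(4 − 1) = -7.1211114111

-7.121111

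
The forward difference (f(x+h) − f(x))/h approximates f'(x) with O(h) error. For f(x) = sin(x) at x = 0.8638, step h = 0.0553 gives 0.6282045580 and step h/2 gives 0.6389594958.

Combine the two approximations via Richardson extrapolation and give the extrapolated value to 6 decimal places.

r = 1, so 2^r = 2.
A(h/2) − A(h) = 0.6389594958 − 0.6282045580 = 0.0107549378
Correction (A(h/2) − A(h))/(2 − 1) = 0.0107549378/1 = 0.0107549378
R = 0.6389594958 + 0.0107549378 = 0.6497144336

0.649714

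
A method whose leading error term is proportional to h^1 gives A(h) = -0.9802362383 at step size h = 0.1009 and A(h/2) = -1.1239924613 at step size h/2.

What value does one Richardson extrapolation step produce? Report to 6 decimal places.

r = 1, so 2^r = 2.
Weighted: (-2.2479849226) − (-0.9802362383) = -1.2677486843
Denominator 2 − 1 = 1.
So the Richardson estimate is -1.2677486843.

-1.267749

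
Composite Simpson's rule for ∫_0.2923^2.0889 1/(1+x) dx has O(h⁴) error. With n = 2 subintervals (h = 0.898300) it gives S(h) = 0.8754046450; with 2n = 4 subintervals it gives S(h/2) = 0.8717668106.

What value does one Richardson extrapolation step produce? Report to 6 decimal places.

0.871524

Method order is 4; weight 2^4 = 16.
16·0.8717668106 = 13.9482689696; 13.9482689696 − 0.8754046450 = 13.0728643246
(16·0.8717668106 − 0.8754046450)/(16 − 1) = 0.8715242883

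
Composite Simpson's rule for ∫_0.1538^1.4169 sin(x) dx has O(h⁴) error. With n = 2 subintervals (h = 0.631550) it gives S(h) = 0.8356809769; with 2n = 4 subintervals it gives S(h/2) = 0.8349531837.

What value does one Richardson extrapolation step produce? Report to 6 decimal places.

Leading term ∝ h^4; use weight 16 = 2^4.
Top: 16(0.8349531837) − (0.8356809769) = 12.5235699623
12.5235699623 ÷ 15 = 0.8349046642
Shift from A(h/2): −0.0000485195.

0.834905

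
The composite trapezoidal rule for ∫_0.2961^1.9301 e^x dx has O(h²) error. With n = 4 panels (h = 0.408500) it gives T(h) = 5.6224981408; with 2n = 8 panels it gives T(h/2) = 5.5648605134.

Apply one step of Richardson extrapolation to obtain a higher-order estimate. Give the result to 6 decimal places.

5.545648

Error is O(h^2); halving h shrinks it by 2^2 = 4.
2^2 × A(h/2) = 22.2594420536; minus A(h) gives 16.6369439128.
16.6369439128 ÷ 3 = 5.5456479709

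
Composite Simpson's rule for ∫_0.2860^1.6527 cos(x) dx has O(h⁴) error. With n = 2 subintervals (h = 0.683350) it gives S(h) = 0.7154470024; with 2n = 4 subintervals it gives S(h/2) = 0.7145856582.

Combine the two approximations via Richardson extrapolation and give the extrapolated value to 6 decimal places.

Error is O(h^4); halving h shrinks it by 2^4 = 16.
16·0.7145856582 − 0.7154470024 = 10.7179235288
10.7179235288 ÷ 15 = 0.7145282353

0.714528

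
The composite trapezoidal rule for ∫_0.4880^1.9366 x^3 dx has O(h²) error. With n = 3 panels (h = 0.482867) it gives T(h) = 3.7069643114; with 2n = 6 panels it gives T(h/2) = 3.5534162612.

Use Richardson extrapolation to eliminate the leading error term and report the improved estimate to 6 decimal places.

3.502234

Leading term ∝ h^2; use weight 4 = 2^2.
4·3.5534162612 = 14.2136650448; 14.2136650448 − 3.7069643114 = 10.5067007334
Divide by 2^2 − 1 = 3.
Result: 3.5022335778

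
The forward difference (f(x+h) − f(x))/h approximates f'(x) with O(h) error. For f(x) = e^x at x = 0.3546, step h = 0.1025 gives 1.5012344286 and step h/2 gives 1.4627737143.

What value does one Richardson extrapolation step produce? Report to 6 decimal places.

1.424313

Leading term ∝ h^1; use weight 2 = 2^1.
A(h/2) − A(h) = 1.4627737143 − 1.5012344286 = -0.0384607143
Divide by 2^1 − 1 = 1: (-0.0384607143)/1 = -0.0384607143
R = 1.4627737143 − 0.0384607143 = 1.4243130000
Shift from A(h/2): −0.0384607143.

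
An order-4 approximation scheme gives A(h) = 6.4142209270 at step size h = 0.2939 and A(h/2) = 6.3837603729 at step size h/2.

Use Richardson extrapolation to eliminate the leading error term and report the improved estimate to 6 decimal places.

6.381730

Leading term ∝ h^4; use weight 16 = 2^4.
Numerator 16*A(h/2) − A(h) = 16*6.3837603729 − 6.4142209270 = 95.7259450394
Divide by 2^4 − 1 = 15.
95.7259450394 ÷ 15 = 6.3817296693
Gap between inputs: 3.046e-02; correction applied: −0.0020307036.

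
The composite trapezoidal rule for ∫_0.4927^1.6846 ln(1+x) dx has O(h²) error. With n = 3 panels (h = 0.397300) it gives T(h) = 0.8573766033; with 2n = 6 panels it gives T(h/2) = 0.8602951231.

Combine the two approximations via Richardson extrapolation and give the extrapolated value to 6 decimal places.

Leading term ∝ h^2; use weight 4 = 2^2.
Numerator 4 × A(h/2) − A(h) = 4 × 0.8602951231 − 0.8573766033 = 2.5838038891
Divide by 2^2 − 1 = 3.
Result: 0.8612679630
Correction |R − A(h/2)| = 9.728e-04; gap |A(h/2) − A(h)| = 2.919e-03.

0.861268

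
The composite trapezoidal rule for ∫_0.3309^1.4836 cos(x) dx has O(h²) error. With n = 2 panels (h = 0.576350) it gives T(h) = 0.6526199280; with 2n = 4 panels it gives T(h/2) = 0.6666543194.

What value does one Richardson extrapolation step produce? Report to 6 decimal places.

0.671332

Leading term ∝ h^2; use weight 4 = 2^2.
4 × 0.6666543194 − 0.6526199280 = 2.0139973496
R = 2.0139973496/3 = 0.6713324499
Correction |R − A(h/2)| = 4.678e-03; gap |A(h/2) − A(h)| = 1.403e-02.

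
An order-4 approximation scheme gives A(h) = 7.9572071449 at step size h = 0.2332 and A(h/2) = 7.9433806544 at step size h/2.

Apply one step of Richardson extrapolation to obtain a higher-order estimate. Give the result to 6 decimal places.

Method order is 4; weight 2^4 = 16.
Numerator 16*A(h/2) − A(h) = 16*7.9433806544 − 7.9572071449 = 119.1368833255
Divide by 2^4 − 1 = 15.
(16*7.9433806544 − 7.9572071449)/(16 − 1) = 7.9424588884

7.942459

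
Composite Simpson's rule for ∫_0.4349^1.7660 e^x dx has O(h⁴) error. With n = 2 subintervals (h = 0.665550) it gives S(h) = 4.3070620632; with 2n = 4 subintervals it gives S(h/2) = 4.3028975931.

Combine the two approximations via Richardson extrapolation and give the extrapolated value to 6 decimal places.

r = 4: numerator weight 16, denominator 15.
Numerator 16*A(h/2) − A(h) = 16*4.3028975931 − 4.3070620632 = 64.5392994264
(16*4.3028975931 − 4.3070620632)/(16 − 1) = 4.3026199618

4.302620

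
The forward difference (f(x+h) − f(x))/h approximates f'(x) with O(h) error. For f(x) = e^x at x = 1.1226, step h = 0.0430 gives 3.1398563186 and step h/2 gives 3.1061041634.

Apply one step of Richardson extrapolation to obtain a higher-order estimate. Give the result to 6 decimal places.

3.072352

The method has order 1: 2^1 = 2.
2 × 3.1061041634 = 6.2122083268; subtract 3.1398563186 → 3.0723520082
Denominator 2 − 1 = 1.
R = 3.0723520082/1 = 3.0723520082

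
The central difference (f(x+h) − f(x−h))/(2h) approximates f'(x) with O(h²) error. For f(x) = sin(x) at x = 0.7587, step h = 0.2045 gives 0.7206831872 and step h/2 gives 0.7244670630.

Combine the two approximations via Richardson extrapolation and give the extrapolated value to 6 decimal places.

Error is O(h^2); halving h shrinks it by 2^2 = 4.
Top: 4(0.7244670630) − (0.7206831872) = 2.1771850648
(4·0.7244670630 − 0.7206831872)/(4 − 1) = 0.7257283549
Correction |R − A(h/2)| = 1.261e-03; gap |A(h/2) − A(h)| = 3.784e-03.

0.725728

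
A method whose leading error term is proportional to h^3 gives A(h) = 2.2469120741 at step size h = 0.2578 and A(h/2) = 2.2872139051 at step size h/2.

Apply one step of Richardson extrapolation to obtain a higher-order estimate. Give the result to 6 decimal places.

2.292971

Method order is 3; weight 2^3 = 8.
Weighted: 18.2977112408 − 2.2469120741 = 16.0507991667
Divide by 2^3 − 1 = 7.
Extrapolated: 16.0507991667 / 7 = 2.2929713095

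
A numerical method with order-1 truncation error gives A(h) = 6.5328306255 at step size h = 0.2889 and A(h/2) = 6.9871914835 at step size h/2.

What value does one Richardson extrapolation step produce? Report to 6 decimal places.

Error is O(h^1); halving h shrinks it by 2^1 = 2.
2×6.9871914835 − 6.5328306255 = 7.4415523415
7.4415523415 ÷ 1 = 7.4415523415

7.441552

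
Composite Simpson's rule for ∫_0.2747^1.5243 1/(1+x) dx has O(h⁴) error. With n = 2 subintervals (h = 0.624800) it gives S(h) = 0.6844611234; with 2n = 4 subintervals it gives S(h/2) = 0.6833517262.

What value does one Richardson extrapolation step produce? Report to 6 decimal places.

Leading term ∝ h^4; use weight 16 = 2^4.
2^4×A(h/2) = 10.9336276192; minus A(h) gives 10.2491664958.
R = 10.2491664958/15 = 0.6832777664

0.683278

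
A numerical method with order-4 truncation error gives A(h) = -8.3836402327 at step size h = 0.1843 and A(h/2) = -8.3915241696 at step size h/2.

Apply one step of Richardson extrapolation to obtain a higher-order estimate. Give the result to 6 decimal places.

The method has order 4: 2^4 = 16.
Top: 16(-8.3915241696) − (-8.3836402327) = -125.8807464809
(16*(-8.3915241696) − (-8.3836402327))/(16 − 1) = -8.3920497654
Gap between inputs: 7.884e-03; correction applied: −0.0005255958.

-8.392050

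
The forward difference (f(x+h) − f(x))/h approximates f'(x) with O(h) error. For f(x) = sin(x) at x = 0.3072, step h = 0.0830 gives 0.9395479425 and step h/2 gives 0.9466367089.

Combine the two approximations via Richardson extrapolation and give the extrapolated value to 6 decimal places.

Method order is 1; weight 2^1 = 2.
2^1*A(h/2) = 1.8932734178; minus A(h) gives 0.9537254753.
(2*0.9466367089 − 0.9395479425)/(2 − 1) = 0.9537254753

0.953725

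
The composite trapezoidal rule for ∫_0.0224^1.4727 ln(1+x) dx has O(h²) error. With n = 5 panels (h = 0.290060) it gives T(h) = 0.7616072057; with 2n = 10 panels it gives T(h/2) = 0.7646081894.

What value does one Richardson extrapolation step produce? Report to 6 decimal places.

0.765609

r = 2, so 2^r = 4.
Weighted: 3.0584327576 − 0.7616072057 = 2.2968255519
Divide by 2^2 − 1 = 3.
R = 2.2968255519/3 = 0.7656085173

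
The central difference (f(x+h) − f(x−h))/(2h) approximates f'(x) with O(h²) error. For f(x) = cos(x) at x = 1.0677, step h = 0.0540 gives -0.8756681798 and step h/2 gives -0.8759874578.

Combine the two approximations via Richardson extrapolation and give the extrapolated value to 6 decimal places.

-0.876094

The method has order 2: 2^2 = 4.
Top: 4(-0.8759874578) − (-0.8756681798) = -2.6282816514
Divide by 2^2 − 1 = 3.
Result: -0.8760938838
Shift from A(h/2): −0.0001064260.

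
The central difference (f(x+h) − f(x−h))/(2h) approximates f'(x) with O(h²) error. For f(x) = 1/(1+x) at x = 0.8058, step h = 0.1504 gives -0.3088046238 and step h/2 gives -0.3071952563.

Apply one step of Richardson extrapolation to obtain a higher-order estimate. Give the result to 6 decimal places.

-0.306659

r = 2: numerator weight 4, denominator 3.
Weighted: (-1.2287810252) − (-0.3088046238) = -0.9199764014
Divide by 2^2 − 1 = 3.
(-0.9199764014) ÷ 3 = -0.3066588005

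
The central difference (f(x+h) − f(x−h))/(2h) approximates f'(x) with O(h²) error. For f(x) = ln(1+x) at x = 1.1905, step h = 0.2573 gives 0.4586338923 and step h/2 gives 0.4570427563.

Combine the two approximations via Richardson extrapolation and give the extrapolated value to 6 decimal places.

0.456512

Leading term ∝ h^2; use weight 4 = 2^2.
Weighted: 1.8281710252 − 0.4586338923 = 1.3695371329
(4·0.4570427563 − 0.4586338923)/(4 − 1) = 0.4565123776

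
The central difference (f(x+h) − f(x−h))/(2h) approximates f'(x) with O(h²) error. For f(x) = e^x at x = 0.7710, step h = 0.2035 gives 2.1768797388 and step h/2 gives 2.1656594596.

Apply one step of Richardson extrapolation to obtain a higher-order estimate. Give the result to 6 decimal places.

2.161919

Error is O(h^2); halving h shrinks it by 2^2 = 4.
4 × 2.1656594596 = 8.6626378384; 8.6626378384 − 2.1768797388 = 6.4857580996
Divide by 2^2 − 1 = 3.
Result: 2.1619193665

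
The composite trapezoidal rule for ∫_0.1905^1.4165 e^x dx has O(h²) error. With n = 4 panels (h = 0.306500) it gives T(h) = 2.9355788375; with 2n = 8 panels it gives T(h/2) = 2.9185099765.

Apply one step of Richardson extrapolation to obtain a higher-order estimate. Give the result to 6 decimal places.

Error is O(h^2); halving h shrinks it by 2^2 = 4.
Top: 4(2.9185099765) − (2.9355788375) = 8.7384610685
Denominator 4 − 1 = 3.
(4×2.9185099765 − 2.9355788375)/(4 − 1) = 2.9128203562

2.912820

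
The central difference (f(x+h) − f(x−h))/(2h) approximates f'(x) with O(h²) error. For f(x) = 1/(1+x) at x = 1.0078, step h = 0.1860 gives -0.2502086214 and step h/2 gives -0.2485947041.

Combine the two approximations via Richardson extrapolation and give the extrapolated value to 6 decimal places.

-0.248057

Method order is 2; weight 2^2 = 4.
4*(-0.2485947041) = -0.9943788164; (-0.9943788164) − (-0.2502086214) = -0.7441701950
Divide by 2^2 − 1 = 3.
R = (-0.7441701950)/3 = -0.2480567317
Gap between inputs: 1.614e-03; correction applied: +0.0005379724.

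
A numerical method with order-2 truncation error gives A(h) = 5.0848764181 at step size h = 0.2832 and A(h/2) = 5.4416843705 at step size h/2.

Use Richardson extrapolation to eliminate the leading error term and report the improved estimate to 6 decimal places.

5.560620

Method order is 2; weight 2^2 = 4.
Weighted: 21.7667374820 − 5.0848764181 = 16.6818610639
Extrapolated: 16.6818610639 / 3 = 5.5606203546
Gap between inputs: 3.568e-01; correction applied: +0.1189359841.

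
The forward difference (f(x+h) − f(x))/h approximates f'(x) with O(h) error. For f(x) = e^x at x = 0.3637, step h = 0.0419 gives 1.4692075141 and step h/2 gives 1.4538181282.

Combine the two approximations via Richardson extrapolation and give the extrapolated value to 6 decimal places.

Method order is 1; weight 2^1 = 2.
Weighted: 2.9076362564 − 1.4692075141 = 1.4384287423
(2×1.4538181282 − 1.4692075141)/(2 − 1) = 1.4384287423

1.438429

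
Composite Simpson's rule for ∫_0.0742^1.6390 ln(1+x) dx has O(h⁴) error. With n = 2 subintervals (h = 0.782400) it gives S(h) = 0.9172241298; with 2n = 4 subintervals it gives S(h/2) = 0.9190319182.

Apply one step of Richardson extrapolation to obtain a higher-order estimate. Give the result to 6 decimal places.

The method has order 4: 2^4 = 16.
Difference of the inputs: 0.9190319182 − 0.9172241298 = 0.0018077884
Divide by 2^4 − 1 = 15: 0.0018077884/15 = 0.0001205192
R = A(h/2) + (A(h/2) − A(h))/15 = 0.9190319182 + 0.0001205192 = 0.9191524374
Shift from A(h/2): +0.0001205192.

0.919152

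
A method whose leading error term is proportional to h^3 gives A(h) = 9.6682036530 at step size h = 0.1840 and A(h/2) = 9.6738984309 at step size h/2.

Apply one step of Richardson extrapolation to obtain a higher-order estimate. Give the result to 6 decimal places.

The method has order 3: 2^3 = 8.
Top: 8(9.6738984309) − (9.6682036530) = 67.7229837942
(8*9.6738984309 − 9.6682036530)/(8 − 1) = 9.6747119706

9.674712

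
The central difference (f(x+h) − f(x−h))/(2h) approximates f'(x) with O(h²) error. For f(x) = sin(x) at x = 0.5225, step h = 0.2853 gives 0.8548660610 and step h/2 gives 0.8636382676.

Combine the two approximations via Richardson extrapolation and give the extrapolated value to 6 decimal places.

0.866562

Error is O(h^2); halving h shrinks it by 2^2 = 4.
Weighted: 3.4545530704 − 0.8548660610 = 2.5996870094
Divide by 2^2 − 1 = 3.
Result: 0.8665623365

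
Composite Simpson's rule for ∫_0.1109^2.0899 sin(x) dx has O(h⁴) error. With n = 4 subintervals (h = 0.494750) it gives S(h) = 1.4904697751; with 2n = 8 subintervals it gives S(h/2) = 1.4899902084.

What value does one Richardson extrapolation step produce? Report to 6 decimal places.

1.489958

The method has order 4: 2^4 = 16.
Top: 16(1.4899902084) − (1.4904697751) = 22.3493735593
Divide by 2^4 − 1 = 15.
R = 22.3493735593/15 = 1.4899582373
Shift from A(h/2): −0.0000319711.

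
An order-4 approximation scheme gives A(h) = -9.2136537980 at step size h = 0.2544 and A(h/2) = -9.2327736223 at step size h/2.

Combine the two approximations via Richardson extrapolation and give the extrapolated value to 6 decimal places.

Leading term ∝ h^4; use weight 16 = 2^4.
16×(-9.2327736223) = -147.7243779568; subtract (-9.2136537980) → -138.5107241588
Denominator 16 − 1 = 15.
Result: -9.2340482773

-9.234048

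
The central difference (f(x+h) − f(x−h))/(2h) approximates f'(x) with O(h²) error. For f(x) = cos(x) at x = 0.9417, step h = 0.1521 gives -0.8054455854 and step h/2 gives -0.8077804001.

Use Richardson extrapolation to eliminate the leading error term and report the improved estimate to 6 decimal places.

r = 2: numerator weight 4, denominator 3.
4 × (-0.8077804001) − (-0.8054455854) = -2.4256760150
R = (-2.4256760150)/3 = -0.8085586717
Shift from A(h/2): −0.0007782716.

-0.808559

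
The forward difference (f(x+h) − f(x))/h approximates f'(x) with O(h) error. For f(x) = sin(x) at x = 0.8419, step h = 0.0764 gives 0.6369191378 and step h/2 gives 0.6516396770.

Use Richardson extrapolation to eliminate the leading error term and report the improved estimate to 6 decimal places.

0.666360

The method has order 1: 2^1 = 2.
2×0.6516396770 = 1.3032793540; subtract 0.6369191378 → 0.6663602162
Divide by 2^1 − 1 = 1.
0.6663602162 ÷ 1 = 0.6663602162
Gap between inputs: 1.472e-02; correction applied: +0.0147205392.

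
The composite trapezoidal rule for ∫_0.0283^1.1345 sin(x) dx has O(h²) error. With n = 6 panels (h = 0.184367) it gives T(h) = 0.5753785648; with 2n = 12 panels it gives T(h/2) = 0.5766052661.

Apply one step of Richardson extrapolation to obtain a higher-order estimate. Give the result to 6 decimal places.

0.577014

r = 2, so 2^r = 4.
4·0.5766052661 = 2.3064210644; 2.3064210644 − 0.5753785648 = 1.7310424996
1.7310424996 ÷ 3 = 0.5770141665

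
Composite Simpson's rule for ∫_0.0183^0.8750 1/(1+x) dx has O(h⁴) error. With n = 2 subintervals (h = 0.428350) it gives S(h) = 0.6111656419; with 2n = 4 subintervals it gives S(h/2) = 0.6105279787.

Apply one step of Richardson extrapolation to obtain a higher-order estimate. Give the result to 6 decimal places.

0.610485

r = 4, so 2^r = 16.
2^4*A(h/2) = 9.7684476592; minus A(h) gives 9.1572820173.
Denominator 16 − 1 = 15.
9.1572820173 ÷ 15 = 0.6104854678
Gap between inputs: 6.377e-04; correction applied: −0.0000425109.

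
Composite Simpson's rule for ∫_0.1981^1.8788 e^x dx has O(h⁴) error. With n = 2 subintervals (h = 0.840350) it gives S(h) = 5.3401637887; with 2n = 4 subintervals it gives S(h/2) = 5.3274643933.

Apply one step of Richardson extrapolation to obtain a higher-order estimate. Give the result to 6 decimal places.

The method has order 4: 2^4 = 16.
Difference of the inputs: 5.3274643933 − 5.3401637887 = -0.0126993954
Correction (A(h/2) − A(h))/(16 − 1) = (-0.0126993954)/15 = -0.0008466264
R = A(h/2) + (A(h/2) − A(h))/15 = 5.3274643933 − 0.0008466264 = 5.3266177669

5.326618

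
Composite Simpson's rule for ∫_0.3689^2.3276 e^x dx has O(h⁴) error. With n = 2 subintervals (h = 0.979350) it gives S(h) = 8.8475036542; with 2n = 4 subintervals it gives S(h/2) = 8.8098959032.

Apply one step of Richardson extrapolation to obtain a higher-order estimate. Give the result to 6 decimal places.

Method order is 4; weight 2^4 = 16.
16·8.8098959032 − 8.8475036542 = 132.1108307970
132.1108307970 ÷ 15 = 8.8073887198

8.807389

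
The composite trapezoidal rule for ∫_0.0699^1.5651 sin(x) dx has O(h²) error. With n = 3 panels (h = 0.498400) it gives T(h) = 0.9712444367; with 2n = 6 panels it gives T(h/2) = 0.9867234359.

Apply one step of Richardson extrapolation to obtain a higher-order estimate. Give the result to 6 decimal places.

0.991883

With r = 2 the leading error scales as h^2, so the weight is 2^2 = 4.
Weighted: 3.9468937436 − 0.9712444367 = 2.9756493069
Divide by 2^2 − 1 = 3.
2.9756493069 ÷ 3 = 0.9918831023
Shift from A(h/2): +0.0051596664.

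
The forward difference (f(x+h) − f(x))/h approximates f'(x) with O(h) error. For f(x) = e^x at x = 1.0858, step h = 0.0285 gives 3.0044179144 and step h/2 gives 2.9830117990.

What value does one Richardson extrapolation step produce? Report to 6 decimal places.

2.961606

Method order is 1; weight 2^1 = 2.
2^1×A(h/2) = 5.9660235980; minus A(h) gives 2.9616056836.
Denominator 2 − 1 = 1.
Extrapolated: 2.9616056836 / 1 = 2.9616056836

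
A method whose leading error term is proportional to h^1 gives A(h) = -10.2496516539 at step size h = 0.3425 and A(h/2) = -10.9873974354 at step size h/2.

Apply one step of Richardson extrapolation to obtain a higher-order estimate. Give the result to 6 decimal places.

r = 1, so 2^r = 2.
A(h/2) − A(h) = -10.9873974354 − (-10.2496516539) = -0.7377457815
Correction (A(h/2) − A(h))/(2 − 1) = (-0.7377457815)/1 = -0.7377457815
R = -10.9873974354 − 0.7377457815 = -11.7251432169

-11.725143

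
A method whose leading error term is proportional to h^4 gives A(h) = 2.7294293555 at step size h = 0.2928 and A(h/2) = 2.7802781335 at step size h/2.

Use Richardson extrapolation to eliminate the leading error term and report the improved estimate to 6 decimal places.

Order 4 gives 2^r = 16 and 2^r − 1 = 15.
16*2.7802781335 = 44.4844501360; 44.4844501360 − 2.7294293555 = 41.7550207805
Extrapolated: 41.7550207805 / 15 = 2.7836680520
Correction |R − A(h/2)| = 3.390e-03; gap |A(h/2) − A(h)| = 5.085e-02.

2.783668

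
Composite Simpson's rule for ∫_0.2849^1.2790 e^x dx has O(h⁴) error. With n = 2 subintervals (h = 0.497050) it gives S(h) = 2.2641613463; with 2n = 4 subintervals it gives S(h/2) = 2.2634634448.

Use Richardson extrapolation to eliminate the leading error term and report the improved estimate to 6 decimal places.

Error is O(h^4); halving h shrinks it by 2^4 = 16.
2^4*A(h/2) = 36.2154151168; minus A(h) gives 33.9512537705.
Divide by 2^4 − 1 = 15.
So the Richardson estimate is 2.2634169180.
Shift from A(h/2): −0.0000465268.

2.263417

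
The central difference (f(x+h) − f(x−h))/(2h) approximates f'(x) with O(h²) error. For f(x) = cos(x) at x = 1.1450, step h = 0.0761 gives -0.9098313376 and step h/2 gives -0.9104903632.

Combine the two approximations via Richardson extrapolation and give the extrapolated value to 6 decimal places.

-0.910710

Method order is 2; weight 2^2 = 4.
4·(-0.9104903632) = -3.6419614528; (-3.6419614528) − (-0.9098313376) = -2.7321301152
Denominator 4 − 1 = 3.
Result: -0.9107100384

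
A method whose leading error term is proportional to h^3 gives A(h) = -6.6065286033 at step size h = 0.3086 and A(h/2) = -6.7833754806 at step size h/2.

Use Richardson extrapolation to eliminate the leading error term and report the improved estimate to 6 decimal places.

Order 3 gives 2^r = 8 and 2^r − 1 = 7.
Weighted: (-54.2670038448) − (-6.6065286033) = -47.6604752415
Denominator 8 − 1 = 7.
Extrapolated: (-47.6604752415) / 7 = -6.8086393202
Gap between inputs: 1.768e-01; correction applied: −0.0252638396.

-6.808639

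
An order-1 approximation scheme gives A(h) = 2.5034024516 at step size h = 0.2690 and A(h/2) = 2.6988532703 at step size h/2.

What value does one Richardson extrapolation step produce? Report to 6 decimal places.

2.894304

Order 1 gives 2^r = 2 and 2^r − 1 = 1.
Weighted: 5.3977065406 − 2.5034024516 = 2.8943040890
(2*2.6988532703 − 2.5034024516)/(2 − 1) = 2.8943040890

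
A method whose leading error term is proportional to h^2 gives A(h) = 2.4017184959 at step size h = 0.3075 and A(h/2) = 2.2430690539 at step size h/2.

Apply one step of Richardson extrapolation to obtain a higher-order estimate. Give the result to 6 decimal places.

2.190186

Error is O(h^2); halving h shrinks it by 2^2 = 4.
4·2.2430690539 − 2.4017184959 = 6.5705577197
Divide by 2^2 − 1 = 3.
6.5705577197 ÷ 3 = 2.1901859066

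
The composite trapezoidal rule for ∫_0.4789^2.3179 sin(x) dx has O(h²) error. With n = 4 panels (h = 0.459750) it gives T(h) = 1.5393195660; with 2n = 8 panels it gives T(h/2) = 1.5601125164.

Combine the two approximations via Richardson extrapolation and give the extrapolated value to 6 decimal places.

1.567043

With r = 2 the leading error scales as h^2, so the weight is 2^2 = 4.
2^2·A(h/2) = 6.2404500656; minus A(h) gives 4.7011304996.
Divide by 2^2 − 1 = 3.
Result: 1.5670434999
Correction |R − A(h/2)| = 6.931e-03; gap |A(h/2) − A(h)| = 2.079e-02.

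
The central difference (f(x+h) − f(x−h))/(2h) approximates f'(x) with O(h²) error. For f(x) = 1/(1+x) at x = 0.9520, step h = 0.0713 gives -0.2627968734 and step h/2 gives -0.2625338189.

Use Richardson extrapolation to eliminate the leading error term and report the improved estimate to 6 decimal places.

-0.262446

Leading term ∝ h^2; use weight 4 = 2^2.
4·(-0.2625338189) = -1.0501352756; (-1.0501352756) − (-0.2627968734) = -0.7873384022
R = (-0.7873384022)/3 = -0.2624461341
Shift from A(h/2): +0.0000876848.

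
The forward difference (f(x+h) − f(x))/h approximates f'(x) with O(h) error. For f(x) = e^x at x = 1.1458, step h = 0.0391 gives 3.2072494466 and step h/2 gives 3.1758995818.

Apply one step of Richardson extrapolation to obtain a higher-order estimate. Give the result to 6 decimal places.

3.144550

Leading term ∝ h^1; use weight 2 = 2^1.
2^1*A(h/2) = 6.3517991636; minus A(h) gives 3.1445497170.
Denominator 2 − 1 = 1.
3.1445497170 ÷ 1 = 3.1445497170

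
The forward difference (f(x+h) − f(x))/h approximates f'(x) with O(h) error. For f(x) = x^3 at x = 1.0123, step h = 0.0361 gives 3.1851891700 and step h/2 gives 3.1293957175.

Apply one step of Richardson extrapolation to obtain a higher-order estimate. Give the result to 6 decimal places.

3.073602

Leading term ∝ h^1; use weight 2 = 2^1.
A(h/2) − A(h) = 3.1293957175 − 3.1851891700 = -0.0557934525
Correction (A(h/2) − A(h))/(2 − 1) = (-0.0557934525)/1 = -0.0557934525
R = A(h/2) + (A(h/2) − A(h))/1 = 3.1293957175 − 0.0557934525 = 3.0736022650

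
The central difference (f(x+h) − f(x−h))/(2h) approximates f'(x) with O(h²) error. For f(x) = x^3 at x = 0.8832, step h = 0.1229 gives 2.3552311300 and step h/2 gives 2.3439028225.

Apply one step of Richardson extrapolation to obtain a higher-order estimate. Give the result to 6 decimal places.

With r = 2 the leading error scales as h^2, so the weight is 2^2 = 4.
A(h/2) − A(h) = 2.3439028225 − 2.3552311300 = -0.0113283075
Correction (A(h/2) − A(h))/(4 − 1) = (-0.0113283075)/3 = -0.0037761025
R = 2.3439028225 − 0.0037761025 = 2.3401267200
Gap between inputs: 1.133e-02; correction applied: −0.0037761025.

2.340127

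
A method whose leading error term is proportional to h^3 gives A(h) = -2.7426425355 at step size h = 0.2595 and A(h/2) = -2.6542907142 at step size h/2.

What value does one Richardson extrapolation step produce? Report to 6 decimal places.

-2.641669

Leading term ∝ h^3; use weight 8 = 2^3.
8 × (-2.6542907142) = -21.2343257136; (-21.2343257136) − (-2.7426425355) = -18.4916831781
Denominator 8 − 1 = 7.
Extrapolated: (-18.4916831781) / 7 = -2.6416690254
Shift from A(h/2): +0.0126216888.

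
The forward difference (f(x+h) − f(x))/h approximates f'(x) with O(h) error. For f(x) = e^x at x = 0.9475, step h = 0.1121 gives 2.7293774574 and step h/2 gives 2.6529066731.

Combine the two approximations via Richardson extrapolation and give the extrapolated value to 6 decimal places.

Leading term ∝ h^1; use weight 2 = 2^1.
A(h/2) − A(h) = 2.6529066731 − 2.7293774574 = -0.0764707843
Correction (A(h/2) − A(h))/(2 − 1) = (-0.0764707843)/1 = -0.0764707843
R = A(h/2) + (A(h/2) − A(h))/1 = 2.6529066731 − 0.0764707843 = 2.5764358888
Gap between inputs: 7.647e-02; correction applied: −0.0764707843.

2.576436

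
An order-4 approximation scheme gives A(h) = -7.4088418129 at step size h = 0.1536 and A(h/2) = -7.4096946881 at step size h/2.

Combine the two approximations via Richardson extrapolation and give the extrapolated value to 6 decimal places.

Leading term ∝ h^4; use weight 16 = 2^4.
16*(-7.4096946881) = -118.5551150096; subtract (-7.4088418129) → -111.1462731967
Extrapolated: (-111.1462731967) / 15 = -7.4097515464
Correction |R − A(h/2)| = 5.686e-05; gap |A(h/2) − A(h)| = 8.529e-04.

-7.409752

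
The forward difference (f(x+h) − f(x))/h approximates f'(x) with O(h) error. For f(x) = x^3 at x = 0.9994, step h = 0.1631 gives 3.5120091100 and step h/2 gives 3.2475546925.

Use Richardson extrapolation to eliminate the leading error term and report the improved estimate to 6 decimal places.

Method order is 1; weight 2^1 = 2.
2*3.2475546925 = 6.4951093850; 6.4951093850 − 3.5120091100 = 2.9831002750
Divide by 2^1 − 1 = 1.
R = 2.9831002750/1 = 2.9831002750

2.983100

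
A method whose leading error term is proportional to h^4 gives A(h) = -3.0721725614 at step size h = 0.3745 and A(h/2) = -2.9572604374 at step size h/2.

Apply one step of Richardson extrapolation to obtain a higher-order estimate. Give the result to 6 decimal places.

The method has order 4: 2^4 = 16.
16·(-2.9572604374) − (-3.0721725614) = -44.2439944370
Denominator 16 − 1 = 15.
Extrapolated: (-44.2439944370) / 15 = -2.9495996291
Shift from A(h/2): +0.0076608083.

-2.949600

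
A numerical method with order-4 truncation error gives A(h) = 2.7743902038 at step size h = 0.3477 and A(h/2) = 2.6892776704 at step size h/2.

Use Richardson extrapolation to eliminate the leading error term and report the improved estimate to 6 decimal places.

2.683604

With r = 4 the leading error scales as h^4, so the weight is 2^4 = 16.
2^4×A(h/2) = 43.0284427264; minus A(h) gives 40.2540525226.
40.2540525226 ÷ 15 = 2.6836035015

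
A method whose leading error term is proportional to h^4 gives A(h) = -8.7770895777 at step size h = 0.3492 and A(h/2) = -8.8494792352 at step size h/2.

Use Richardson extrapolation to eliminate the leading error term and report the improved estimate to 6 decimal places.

With r = 4 the leading error scales as h^4, so the weight is 2^4 = 16.
Numerator 16×A(h/2) − A(h) = 16×(-8.8494792352) − (-8.7770895777) = -132.8145781855
Divide by 2^4 − 1 = 15.
Result: -8.8543052124

-8.854305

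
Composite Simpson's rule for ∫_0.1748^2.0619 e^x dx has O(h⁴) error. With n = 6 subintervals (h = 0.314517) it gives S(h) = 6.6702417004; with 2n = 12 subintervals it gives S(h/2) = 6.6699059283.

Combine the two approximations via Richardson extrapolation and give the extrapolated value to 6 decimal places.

Error is O(h^4); halving h shrinks it by 2^4 = 16.
16·6.6699059283 − 6.6702417004 = 100.0482531524
(16·6.6699059283 − 6.6702417004)/(16 − 1) = 6.6698835435

6.669884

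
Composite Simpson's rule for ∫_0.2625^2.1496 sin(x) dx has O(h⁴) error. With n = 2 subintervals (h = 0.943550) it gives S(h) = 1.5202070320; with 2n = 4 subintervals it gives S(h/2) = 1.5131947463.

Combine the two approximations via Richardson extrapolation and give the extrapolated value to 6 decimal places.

With r = 4 the leading error scales as h^4, so the weight is 2^4 = 16.
Weighted: 24.2111159408 − 1.5202070320 = 22.6909089088
Extrapolated: 22.6909089088 / 15 = 1.5127272606
Correction |R − A(h/2)| = 4.675e-04; gap |A(h/2) − A(h)| = 7.012e-03.

1.512727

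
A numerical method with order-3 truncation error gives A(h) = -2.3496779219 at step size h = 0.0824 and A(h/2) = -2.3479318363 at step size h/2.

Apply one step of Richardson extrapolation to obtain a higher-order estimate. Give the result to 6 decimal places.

-2.347682

r = 3, so 2^r = 8.
Weighted: (-18.7834546904) − (-2.3496779219) = -16.4337767685
(-16.4337767685) ÷ 7 = -2.3476823955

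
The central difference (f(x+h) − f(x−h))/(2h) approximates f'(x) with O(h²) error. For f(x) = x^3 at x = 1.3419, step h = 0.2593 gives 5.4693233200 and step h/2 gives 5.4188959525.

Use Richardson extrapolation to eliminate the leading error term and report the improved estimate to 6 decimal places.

5.402087

Leading term ∝ h^2; use weight 4 = 2^2.
4×5.4188959525 − 5.4693233200 = 16.2062604900
Denominator 4 − 1 = 3.
R = 16.2062604900/3 = 5.4020868300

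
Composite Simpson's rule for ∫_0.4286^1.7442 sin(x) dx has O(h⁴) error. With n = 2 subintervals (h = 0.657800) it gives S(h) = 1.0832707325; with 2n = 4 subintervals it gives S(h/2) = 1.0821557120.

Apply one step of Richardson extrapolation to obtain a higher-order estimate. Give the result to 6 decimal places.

1.082081

Leading term ∝ h^4; use weight 16 = 2^4.
Difference of the inputs: 1.0821557120 − 1.0832707325 = -0.0011150205
Correction (A(h/2) − A(h))/(16 − 1) = (-0.0011150205)/15 = -0.0000743347
R = 1.0821557120 − 0.0000743347 = 1.0820813773
Shift from A(h/2): −0.0000743347.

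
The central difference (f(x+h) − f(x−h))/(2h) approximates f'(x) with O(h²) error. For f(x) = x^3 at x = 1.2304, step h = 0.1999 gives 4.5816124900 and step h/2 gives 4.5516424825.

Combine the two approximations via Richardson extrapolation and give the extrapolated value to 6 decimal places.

4.541652

Leading term ∝ h^2; use weight 4 = 2^2.
4 × 4.5516424825 = 18.2065699300; subtract 4.5816124900 → 13.6249574400
R = 13.6249574400/3 = 4.5416524800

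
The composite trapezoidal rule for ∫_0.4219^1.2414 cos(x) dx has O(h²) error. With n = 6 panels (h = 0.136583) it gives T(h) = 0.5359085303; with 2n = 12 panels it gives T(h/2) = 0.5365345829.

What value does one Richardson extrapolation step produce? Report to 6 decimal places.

Leading term ∝ h^2; use weight 4 = 2^2.
Top: 4(0.5365345829) − (0.5359085303) = 1.6102298013
Extrapolated: 1.6102298013 / 3 = 0.5367432671
Gap between inputs: 6.261e-04; correction applied: +0.0002086842.

0.536743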